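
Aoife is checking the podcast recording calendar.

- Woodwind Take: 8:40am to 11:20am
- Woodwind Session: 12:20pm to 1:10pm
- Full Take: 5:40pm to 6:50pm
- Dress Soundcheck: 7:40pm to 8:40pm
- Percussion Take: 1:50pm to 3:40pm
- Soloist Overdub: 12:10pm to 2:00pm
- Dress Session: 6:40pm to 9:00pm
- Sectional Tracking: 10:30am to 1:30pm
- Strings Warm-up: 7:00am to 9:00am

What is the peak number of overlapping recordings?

3

Sweep the timeline, counting +1 at each start and −1 at each end (ends before starts at a tie):
7:00am start Strings Warm-up → 1
8:40am start Woodwind Take → 2
9:00am end Strings Warm-up → 1
10:30am start Sectional Tracking → 2
11:20am end Woodwind Take → 1
12:10pm start Soloist Overdub → 2
12:20pm start Woodwind Session → 3
1:10pm end Woodwind Session → 2
1:30pm end Sectional Tracking → 1
1:50pm start Percussion Take → 2
2:00pm end Soloist Overdub → 1
3:40pm end Percussion Take → 0
5:40pm start Full Take → 1
6:40pm start Dress Session → 2
6:50pm end Full Take → 1
7:40pm start Dress Soundcheck → 2
8:40pm end Dress Soundcheck → 1
9:00pm end Dress Session → 0
Peak is 3, at 12:20pm (Sectional Tracking, Soloist Overdub, Woodwind Session).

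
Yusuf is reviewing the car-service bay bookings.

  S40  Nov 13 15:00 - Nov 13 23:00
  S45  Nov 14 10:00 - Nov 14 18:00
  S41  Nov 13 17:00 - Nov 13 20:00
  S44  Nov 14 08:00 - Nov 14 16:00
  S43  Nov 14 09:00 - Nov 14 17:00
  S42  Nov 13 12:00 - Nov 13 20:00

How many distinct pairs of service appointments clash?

Two intervals overlap when each starts before the other ends.
Sorted by start: S42, S40, S41, S44, S43, S45.
S40 starts before S42 ends → S42 and S40 overlap.
S41 starts before S42 ends → S42 and S41 overlap.
S44 starts after S42 ends, so S42 has no further overlaps.
S41 starts before S40 ends → S40 and S41 overlap.
S44 starts after S40 ends, so S40 has no further overlaps.
S44 starts after S41 ends, so S41 has no further overlaps.
S43 starts before S44 ends → S44 and S43 overlap.
S45 starts before S44 ends → S44 and S45 overlap.
S45 starts before S43 ends → S43 and S45 overlap.
Overlapping pairs: S40 & S41, S40 & S42, S41 & S42, S43 & S44, S43 & S45, S44 & S45 — 6 in total.

6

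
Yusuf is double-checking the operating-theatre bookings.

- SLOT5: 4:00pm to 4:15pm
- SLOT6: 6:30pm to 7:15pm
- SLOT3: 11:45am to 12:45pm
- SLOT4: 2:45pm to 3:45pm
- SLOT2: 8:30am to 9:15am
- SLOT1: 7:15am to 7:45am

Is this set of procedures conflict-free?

Yes

Sorted by start: SLOT1, SLOT2, SLOT3, SLOT4, SLOT5, SLOT6.
SLOT2 starts after SLOT1 ends, so nothing later overlaps SLOT1 either.
SLOT3 starts after SLOT2 ends, so nothing later overlaps SLOT2 either.
SLOT4 starts after SLOT3 ends, so nothing later overlaps SLOT3 either.
SLOT5 starts after SLOT4 ends, so nothing later overlaps SLOT4 either.
SLOT6 starts after SLOT5 ends.
Every pair is clear; the schedule has no overlaps.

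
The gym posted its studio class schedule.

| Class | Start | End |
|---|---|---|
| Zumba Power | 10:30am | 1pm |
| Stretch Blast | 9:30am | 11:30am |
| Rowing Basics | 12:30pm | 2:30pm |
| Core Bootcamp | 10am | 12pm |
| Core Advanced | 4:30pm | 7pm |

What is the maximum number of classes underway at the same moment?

3

Sort all start/end points and keep a running count:
9:30am start Stretch Blast → 1
10am start Core Bootcamp → 2
10:30am start Zumba Power → 3
11:30am end Stretch Blast → 2
12pm end Core Bootcamp → 1
12:30pm start Rowing Basics → 2
1pm end Zumba Power → 1
2:30pm end Rowing Basics → 0
4:30pm start Core Advanced → 1
7pm end Core Advanced → 0
Peak is 3, at 10:30am (Core Bootcamp, Stretch Blast, Zumba Power).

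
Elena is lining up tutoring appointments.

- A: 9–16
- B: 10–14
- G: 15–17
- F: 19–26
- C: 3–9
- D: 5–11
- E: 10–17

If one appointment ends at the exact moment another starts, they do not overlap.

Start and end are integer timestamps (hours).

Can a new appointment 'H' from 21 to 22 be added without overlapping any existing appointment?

C: ends 9 at or before H starts 21 → clear.
D: ends 11 at or before H starts 21 → clear.
A: ends 16 at or before H starts 21 → clear.
B: ends 14 at or before H starts 21 → clear.
E: ends 17 at or before H starts 21 → clear.
G: ends 17 at or before H starts 21 → clear.
F: starts 19 before H ends 22, and ends 26 after H starts 21 → overlap.
H overlaps F.

No — it overlaps F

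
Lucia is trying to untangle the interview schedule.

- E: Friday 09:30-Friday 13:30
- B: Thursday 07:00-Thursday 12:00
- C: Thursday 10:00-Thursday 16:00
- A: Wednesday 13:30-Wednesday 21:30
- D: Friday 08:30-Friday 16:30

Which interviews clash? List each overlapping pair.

Sorted by start: A, B, C, D, E.
B starts after A ends, so nothing later overlaps A either.
C starts before B ends → B and C overlap.
D starts after B ends, so nothing later overlaps B either.
D starts after C ends, so nothing later overlaps C either.
E starts before D ends → D and E overlap.

B & C, D & E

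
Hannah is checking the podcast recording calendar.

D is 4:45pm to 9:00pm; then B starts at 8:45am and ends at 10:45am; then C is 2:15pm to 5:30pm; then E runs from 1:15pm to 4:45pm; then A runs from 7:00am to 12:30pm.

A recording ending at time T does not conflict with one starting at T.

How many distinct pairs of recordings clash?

3

Sorted by start: A, B, E, C, D.
B starts before A ends → A and B overlap.
E starts after A ends, so nothing later overlaps A either.
E starts after B ends, so nothing later overlaps B either.
C starts before E ends → E and C overlap.
D starts exactly when E ends (back-to-back, no overlap).
D starts before C ends → C and D overlap.
Overlapping pairs: A & B, C & D, C & E — 3 in total.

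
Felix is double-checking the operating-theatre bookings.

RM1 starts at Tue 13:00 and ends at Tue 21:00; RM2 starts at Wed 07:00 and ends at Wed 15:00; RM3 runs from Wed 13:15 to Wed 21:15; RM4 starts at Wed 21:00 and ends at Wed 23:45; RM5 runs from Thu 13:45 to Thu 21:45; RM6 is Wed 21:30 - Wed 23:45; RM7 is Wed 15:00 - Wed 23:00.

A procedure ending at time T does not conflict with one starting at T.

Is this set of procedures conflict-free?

Sorted by start: RM1, RM2, RM3, RM7, RM4, RM6, RM5.
RM2 starts after RM1 ends; RM1 is clear from here.
RM3 starts before RM2 ends → RM2 and RM3 overlap.
That's a conflict, so the schedule is not conflict-free.

No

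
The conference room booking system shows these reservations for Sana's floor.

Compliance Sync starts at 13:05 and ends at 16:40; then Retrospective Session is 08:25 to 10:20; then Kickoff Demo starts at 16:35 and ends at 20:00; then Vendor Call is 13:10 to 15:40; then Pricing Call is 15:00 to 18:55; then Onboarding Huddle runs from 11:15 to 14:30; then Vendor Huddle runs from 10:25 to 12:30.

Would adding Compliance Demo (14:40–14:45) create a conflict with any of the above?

Yes — it overlaps Compliance Sync, Vendor Call

Retrospective Session: ends 10:20 at or before Compliance Demo starts 14:40 → clear.
Vendor Huddle: ends 12:30 at or before Compliance Demo starts 14:40 → clear.
Onboarding Huddle: ends 14:30 at or before Compliance Demo starts 14:40 → clear.
Compliance Sync: starts 13:05 before Compliance Demo ends 14:45, and ends 16:40 after Compliance Demo starts 14:40 → overlap.
Vendor Call: starts 13:10 before Compliance Demo ends 14:45, and ends 15:40 after Compliance Demo starts 14:40 → overlap.
Pricing Call: starts 15:00 at or after Compliance Demo ends 14:45 → clear.
Kickoff Demo: starts 16:35 at or after Compliance Demo ends 14:45 → clear.
Compliance Demo overlaps Compliance Sync, Vendor Call.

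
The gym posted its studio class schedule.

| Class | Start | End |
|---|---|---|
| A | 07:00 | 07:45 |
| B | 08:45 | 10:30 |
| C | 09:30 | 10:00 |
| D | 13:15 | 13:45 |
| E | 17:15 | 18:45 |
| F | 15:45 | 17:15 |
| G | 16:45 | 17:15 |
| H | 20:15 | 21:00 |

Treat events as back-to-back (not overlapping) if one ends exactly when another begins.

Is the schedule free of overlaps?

No

Sorted by start: A, B, C, D, F, G, E, H.
B starts after A ends, so nothing later overlaps A either.
C starts before B ends → B and C overlap.
That's a conflict, so the schedule is not conflict-free.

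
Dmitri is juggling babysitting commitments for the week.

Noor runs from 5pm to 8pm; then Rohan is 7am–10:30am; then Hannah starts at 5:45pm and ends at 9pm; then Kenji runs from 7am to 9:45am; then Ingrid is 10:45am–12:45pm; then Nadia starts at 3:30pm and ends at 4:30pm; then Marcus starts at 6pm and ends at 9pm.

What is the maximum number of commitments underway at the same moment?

3

Sort all start/end points and keep a running count:
7am start Kenji → 1
7am start Rohan → 2
9:45am end Kenji → 1
10:30am end Rohan → 0
10:45am start Ingrid → 1
12:45pm end Ingrid → 0
3:30pm start Nadia → 1
4:30pm end Nadia → 0
5pm start Noor → 1
5:45pm start Hannah → 2
6pm start Marcus → 3
8pm end Noor → 2
9pm end Hannah → 1
9pm end Marcus → 0
Peak is 3, at 6pm (Hannah, Marcus, Noor).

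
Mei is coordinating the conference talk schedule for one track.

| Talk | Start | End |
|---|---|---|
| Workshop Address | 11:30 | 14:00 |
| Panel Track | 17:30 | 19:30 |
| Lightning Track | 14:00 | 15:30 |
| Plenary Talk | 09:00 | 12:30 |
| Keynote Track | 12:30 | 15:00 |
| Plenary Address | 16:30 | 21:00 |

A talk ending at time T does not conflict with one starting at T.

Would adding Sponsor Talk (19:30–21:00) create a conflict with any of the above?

Yes — it overlaps Plenary Address

Plenary Talk: ends 12:30 at or before Sponsor Talk starts 19:30 → clear.
Workshop Address: ends 14:00 at or before Sponsor Talk starts 19:30 → clear.
Keynote Track: ends 15:00 at or before Sponsor Talk starts 19:30 → clear.
Lightning Track: ends 15:30 at or before Sponsor Talk starts 19:30 → clear.
Plenary Address: starts 16:30 before Sponsor Talk ends 21:00, and ends 21:00 after Sponsor Talk starts 19:30 → overlap.
Panel Track: ends 19:30 at or before Sponsor Talk starts 19:30 → clear.
Sponsor Talk overlaps Plenary Address.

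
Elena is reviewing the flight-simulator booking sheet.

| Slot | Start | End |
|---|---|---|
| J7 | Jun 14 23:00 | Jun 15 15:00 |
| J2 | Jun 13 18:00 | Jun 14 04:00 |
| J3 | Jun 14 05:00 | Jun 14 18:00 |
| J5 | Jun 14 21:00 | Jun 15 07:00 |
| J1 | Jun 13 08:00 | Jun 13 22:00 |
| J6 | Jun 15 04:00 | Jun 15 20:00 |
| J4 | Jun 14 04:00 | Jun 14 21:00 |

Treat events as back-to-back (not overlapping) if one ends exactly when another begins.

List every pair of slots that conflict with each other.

Sorted by start: J1, J2, J4, J3, J5, J7, J6.
J2 starts before J1 ends → J1 and J2 overlap.
J4 starts after J1 ends — done with J1.
J4 starts exactly when J2 ends (back-to-back, no overlap) — done with J2.
J3 starts before J4 ends → J4 and J3 overlap.
J5 starts exactly when J4 ends (back-to-back, no overlap) — done with J4.
J5 starts after J3 ends — done with J3.
J7 starts before J5 ends → J5 and J7 overlap.
J6 starts before J5 ends → J5 and J6 overlap.
J6 starts before J7 ends → J7 and J6 overlap.

J1 & J2, J3 & J4, J5 & J6, J5 & J7, J6 & J7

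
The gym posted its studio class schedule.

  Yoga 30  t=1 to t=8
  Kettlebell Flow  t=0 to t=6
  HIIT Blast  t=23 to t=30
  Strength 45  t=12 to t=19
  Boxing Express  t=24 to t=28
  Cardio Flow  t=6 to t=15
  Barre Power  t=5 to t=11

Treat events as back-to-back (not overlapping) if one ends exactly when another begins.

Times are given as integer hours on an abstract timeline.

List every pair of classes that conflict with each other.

Barre Power & Cardio Flow, Barre Power & Kettlebell Flow, Barre Power & Yoga 30, Boxing Express & HIIT Blast, Cardio Flow & Strength 45, Cardio Flow & Yoga 30, Kettlebell Flow & Yoga 30

Two intervals overlap when each starts before the other ends.
Sorted by start: Kettlebell Flow, Yoga 30, Barre Power, Cardio Flow, Strength 45, HIIT Blast, Boxing Express.
Yoga 30 starts before Kettlebell Flow ends → Kettlebell Flow and Yoga 30 overlap.
Barre Power starts before Kettlebell Flow ends → Kettlebell Flow and Barre Power overlap.
Cardio Flow starts exactly when Kettlebell Flow ends (back-to-back, no overlap), so nothing later overlaps Kettlebell Flow either.
Barre Power starts before Yoga 30 ends → Yoga 30 and Barre Power overlap.
Cardio Flow starts before Yoga 30 ends → Yoga 30 and Cardio Flow overlap.
Strength 45 starts after Yoga 30 ends, so nothing later overlaps Yoga 30 either.
Cardio Flow starts before Barre Power ends → Barre Power and Cardio Flow overlap.
Strength 45 starts after Barre Power ends, so nothing later overlaps Barre Power either.
Strength 45 starts before Cardio Flow ends → Cardio Flow and Strength 45 overlap.
HIIT Blast starts after Cardio Flow ends, so nothing later overlaps Cardio Flow either.
HIIT Blast starts after Strength 45 ends, so nothing later overlaps Strength 45 either.
Boxing Express starts before HIIT Blast ends → HIIT Blast and Boxing Express overlap.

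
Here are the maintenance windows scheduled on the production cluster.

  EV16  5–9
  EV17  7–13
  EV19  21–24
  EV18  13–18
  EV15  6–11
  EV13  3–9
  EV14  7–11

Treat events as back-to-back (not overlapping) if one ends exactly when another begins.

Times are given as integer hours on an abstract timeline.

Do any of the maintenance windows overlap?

Yes

Sorted by start: EV13, EV16, EV15, EV14, EV17, EV18, EV19.
EV16 starts before EV13 ends → EV13 and EV16 overlap.
That's a conflict, so the schedule is not conflict-free.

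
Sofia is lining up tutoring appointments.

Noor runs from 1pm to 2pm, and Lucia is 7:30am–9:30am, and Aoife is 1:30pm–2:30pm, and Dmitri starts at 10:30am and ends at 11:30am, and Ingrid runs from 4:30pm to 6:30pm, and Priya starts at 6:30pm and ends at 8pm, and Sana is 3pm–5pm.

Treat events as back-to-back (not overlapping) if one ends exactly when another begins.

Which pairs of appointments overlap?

Aoife & Noor, Ingrid & Sana

Sorted by start: Lucia, Dmitri, Noor, Aoife, Sana, Ingrid, Priya.
Dmitri starts after Lucia ends — done with Lucia.
Noor starts after Dmitri ends — done with Dmitri.
Aoife starts before Noor ends → Noor and Aoife overlap.
Sana starts after Noor ends — done with Noor.
Sana starts after Aoife ends — done with Aoife.
Ingrid starts before Sana ends → Sana and Ingrid overlap.
Priya starts after Sana ends.
Priya starts exactly when Ingrid ends (back-to-back, no overlap).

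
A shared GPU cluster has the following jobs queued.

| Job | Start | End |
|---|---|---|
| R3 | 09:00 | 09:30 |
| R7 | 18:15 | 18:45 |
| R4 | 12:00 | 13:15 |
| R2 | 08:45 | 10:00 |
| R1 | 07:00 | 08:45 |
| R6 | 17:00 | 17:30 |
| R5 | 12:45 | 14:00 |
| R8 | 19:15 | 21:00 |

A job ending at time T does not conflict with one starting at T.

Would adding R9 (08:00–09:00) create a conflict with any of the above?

Yes — it overlaps R1, R2

R1: starts 07:00 before R9 ends 09:00, and ends 08:45 after R9 starts 08:00 → overlap.
R2: starts 08:45 before R9 ends 09:00, and ends 10:00 after R9 starts 08:00 → overlap.
R3: starts 09:00 at or after R9 ends 09:00 → clear.
R4: starts 12:00 at or after R9 ends 09:00 → clear.
R5: starts 12:45 at or after R9 ends 09:00 → clear.
R6: starts 17:00 at or after R9 ends 09:00 → clear.
R7: starts 18:15 at or after R9 ends 09:00 → clear.
R8: starts 19:15 at or after R9 ends 09:00 → clear.
R9 overlaps R1, R2.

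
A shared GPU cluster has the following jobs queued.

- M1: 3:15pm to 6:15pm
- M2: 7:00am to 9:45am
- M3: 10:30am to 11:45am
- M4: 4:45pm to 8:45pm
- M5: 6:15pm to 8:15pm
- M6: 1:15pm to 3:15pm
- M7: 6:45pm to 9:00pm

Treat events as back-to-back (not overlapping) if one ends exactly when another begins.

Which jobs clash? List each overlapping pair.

Sorted by start: M2, M3, M6, M1, M4, M5, M7.
M3 starts after M2 ends, so M2 has no further overlaps.
M6 starts after M3 ends, so M3 has no further overlaps.
M1 starts exactly when M6 ends (back-to-back, no overlap), so M6 has no further overlaps.
M4 starts before M1 ends → M1 and M4 overlap.
M5 starts exactly when M1 ends (back-to-back, no overlap), so M1 has no further overlaps.
M5 starts before M4 ends → M4 and M5 overlap.
M7 starts before M4 ends → M4 and M7 overlap.
M7 starts before M5 ends → M5 and M7 overlap.

M1 & M4, M4 & M5, M4 & M7, M5 & M7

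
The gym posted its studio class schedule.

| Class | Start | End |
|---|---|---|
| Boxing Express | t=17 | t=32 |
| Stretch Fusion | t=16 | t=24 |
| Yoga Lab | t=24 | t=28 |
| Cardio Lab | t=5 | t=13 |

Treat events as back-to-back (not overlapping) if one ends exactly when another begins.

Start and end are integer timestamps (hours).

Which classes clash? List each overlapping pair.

Two intervals overlap when each starts before the other ends.
Sorted by start: Cardio Lab, Stretch Fusion, Boxing Express, Yoga Lab.
Stretch Fusion starts after Cardio Lab ends; Cardio Lab is clear from here.
Boxing Express starts before Stretch Fusion ends → Stretch Fusion and Boxing Express overlap.
Yoga Lab starts exactly when Stretch Fusion ends (back-to-back, no overlap).
Yoga Lab starts before Boxing Express ends → Boxing Express and Yoga Lab overlap.

Boxing Express & Stretch Fusion, Boxing Express & Yoga Lab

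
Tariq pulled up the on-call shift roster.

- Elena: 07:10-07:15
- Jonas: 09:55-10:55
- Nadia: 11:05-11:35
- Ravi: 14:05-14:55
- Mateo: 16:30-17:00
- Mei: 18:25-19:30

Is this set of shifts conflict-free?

Yes

Sorted by start: Elena, Jonas, Nadia, Ravi, Mateo, Mei.
Jonas starts after Elena ends; Elena is clear from here.
Nadia starts after Jonas ends; Jonas is clear from here.
Ravi starts after Nadia ends; Nadia is clear from here.
Mateo starts after Ravi ends; Ravi is clear from here.
Mei starts after Mateo ends.
Every pair is clear; the schedule has no overlaps.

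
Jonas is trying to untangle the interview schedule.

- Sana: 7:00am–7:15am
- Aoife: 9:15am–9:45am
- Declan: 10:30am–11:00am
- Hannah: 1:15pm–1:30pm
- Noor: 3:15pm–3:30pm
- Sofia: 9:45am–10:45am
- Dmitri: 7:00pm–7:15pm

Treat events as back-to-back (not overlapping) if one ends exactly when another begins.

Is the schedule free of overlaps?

Two intervals overlap when each starts before the other ends.
Sorted by start: Sana, Aoife, Sofia, Declan, Hannah, Noor, Dmitri.
Aoife starts after Sana ends, so nothing later overlaps Sana either.
Sofia starts exactly when Aoife ends (back-to-back, no overlap), so nothing later overlaps Aoife either.
Declan starts before Sofia ends → Sofia and Declan overlap.
That's a conflict, so the schedule is not conflict-free.

No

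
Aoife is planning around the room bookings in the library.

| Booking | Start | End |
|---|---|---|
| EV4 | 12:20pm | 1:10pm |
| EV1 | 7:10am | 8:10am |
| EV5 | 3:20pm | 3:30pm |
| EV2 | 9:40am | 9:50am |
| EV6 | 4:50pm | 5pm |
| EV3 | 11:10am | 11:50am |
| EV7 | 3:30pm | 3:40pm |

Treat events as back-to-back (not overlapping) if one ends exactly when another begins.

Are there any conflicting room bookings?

No

Sorted by start: EV1, EV2, EV3, EV4, EV5, EV7, EV6.
EV2 starts after EV1 ends; EV1 is clear from here.
EV3 starts after EV2 ends; EV2 is clear from here.
EV4 starts after EV3 ends; EV3 is clear from here.
EV5 starts after EV4 ends; EV4 is clear from here.
EV7 starts exactly when EV5 ends (back-to-back, no overlap); EV5 is clear from here.
EV6 starts after EV7 ends.
Every pair is clear; the schedule has no overlaps.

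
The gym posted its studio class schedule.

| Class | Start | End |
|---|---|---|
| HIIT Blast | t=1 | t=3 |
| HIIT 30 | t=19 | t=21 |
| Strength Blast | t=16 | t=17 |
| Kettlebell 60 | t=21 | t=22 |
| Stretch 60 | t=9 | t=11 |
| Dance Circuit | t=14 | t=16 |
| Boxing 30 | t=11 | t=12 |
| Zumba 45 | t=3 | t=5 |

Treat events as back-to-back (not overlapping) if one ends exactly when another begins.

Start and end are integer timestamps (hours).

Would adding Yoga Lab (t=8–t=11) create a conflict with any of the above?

HIIT Blast: ends t=3 at or before Yoga Lab starts t=8 → clear.
Zumba 45: ends t=5 at or before Yoga Lab starts t=8 → clear.
Stretch 60: starts t=9 before Yoga Lab ends t=11, and ends t=11 after Yoga Lab starts t=8 → overlap.
Boxing 30: starts t=11 at or after Yoga Lab ends t=11 → clear.
Dance Circuit: starts t=14 at or after Yoga Lab ends t=11 → clear.
Strength Blast: starts t=16 at or after Yoga Lab ends t=11 → clear.
HIIT 30: starts t=19 at or after Yoga Lab ends t=11 → clear.
Kettlebell 60: starts t=21 at or after Yoga Lab ends t=11 → clear.
Yoga Lab overlaps Stretch 60.

Yes — it overlaps Stretch 60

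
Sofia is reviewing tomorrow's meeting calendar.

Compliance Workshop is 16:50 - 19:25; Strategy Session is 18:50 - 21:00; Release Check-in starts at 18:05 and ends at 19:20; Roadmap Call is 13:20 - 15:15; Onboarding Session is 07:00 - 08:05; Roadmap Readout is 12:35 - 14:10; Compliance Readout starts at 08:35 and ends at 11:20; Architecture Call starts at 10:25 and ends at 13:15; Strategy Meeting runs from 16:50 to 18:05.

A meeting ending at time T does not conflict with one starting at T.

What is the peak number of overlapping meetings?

Sweep the timeline, counting +1 at each start and −1 at each end (ends before starts at a tie):
07:00 start Onboarding Session → 1
08:05 end Onboarding Session → 0
08:35 start Compliance Readout → 1
10:25 start Architecture Call → 2
11:20 end Compliance Readout → 1
12:35 start Roadmap Readout → 2
13:15 end Architecture Call → 1
13:20 start Roadmap Call → 2
14:10 end Roadmap Readout → 1
15:15 end Roadmap Call → 0
16:50 start Compliance Workshop → 1
16:50 start Strategy Meeting → 2
18:05 end Strategy Meeting → 1
18:05 start Release Check-in → 2
18:50 start Strategy Session → 3
19:20 end Release Check-in → 2
19:25 end Compliance Workshop → 1
21:00 end Strategy Session → 0
Peak is 3, at 18:50 (Compliance Workshop, Release Check-in, Strategy Session).

3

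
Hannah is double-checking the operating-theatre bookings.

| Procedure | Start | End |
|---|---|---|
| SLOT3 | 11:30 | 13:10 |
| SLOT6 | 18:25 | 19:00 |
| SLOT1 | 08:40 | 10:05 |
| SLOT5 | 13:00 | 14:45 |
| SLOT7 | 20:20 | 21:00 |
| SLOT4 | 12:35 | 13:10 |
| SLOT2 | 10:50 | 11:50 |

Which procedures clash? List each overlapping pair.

Check each pair: they overlap iff neither finishes before the other starts.
Sorted by start: SLOT1, SLOT2, SLOT3, SLOT4, SLOT5, SLOT6, SLOT7.
SLOT2 starts after SLOT1 ends; SLOT1 is clear from here.
SLOT3 starts before SLOT2 ends → SLOT2 and SLOT3 overlap.
SLOT4 starts after SLOT2 ends; SLOT2 is clear from here.
SLOT4 starts before SLOT3 ends → SLOT3 and SLOT4 overlap.
SLOT5 starts before SLOT3 ends → SLOT3 and SLOT5 overlap.
SLOT6 starts after SLOT3 ends; SLOT3 is clear from here.
SLOT5 starts before SLOT4 ends → SLOT4 and SLOT5 overlap.
SLOT6 starts after SLOT4 ends; SLOT4 is clear from here.
SLOT6 starts after SLOT5 ends; SLOT5 is clear from here.
SLOT7 starts after SLOT6 ends.

SLOT2 & SLOT3, SLOT3 & SLOT4, SLOT3 & SLOT5, SLOT4 & SLOT5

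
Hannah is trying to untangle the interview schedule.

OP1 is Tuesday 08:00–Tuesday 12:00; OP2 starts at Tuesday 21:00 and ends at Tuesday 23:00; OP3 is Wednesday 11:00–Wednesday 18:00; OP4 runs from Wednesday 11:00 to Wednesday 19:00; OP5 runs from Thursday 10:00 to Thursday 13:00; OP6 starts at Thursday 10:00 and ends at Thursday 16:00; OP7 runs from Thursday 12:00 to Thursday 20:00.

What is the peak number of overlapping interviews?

3

Walk through starts and ends in time order (an end at T is processed before a start at T):
Tuesday 08:00 start OP1 → 1
Tuesday 12:00 end OP1 → 0
Tuesday 21:00 start OP2 → 1
Tuesday 23:00 end OP2 → 0
Wednesday 11:00 start OP3 → 1
Wednesday 11:00 start OP4 → 2
Wednesday 18:00 end OP3 → 1
Wednesday 19:00 end OP4 → 0
Thursday 10:00 start OP5 → 1
Thursday 10:00 start OP6 → 2
Thursday 12:00 start OP7 → 3
Thursday 13:00 end OP5 → 2
Thursday 16:00 end OP6 → 1
Thursday 20:00 end OP7 → 0
Peak is 3, at Thursday 12:00 (OP5, OP6, OP7).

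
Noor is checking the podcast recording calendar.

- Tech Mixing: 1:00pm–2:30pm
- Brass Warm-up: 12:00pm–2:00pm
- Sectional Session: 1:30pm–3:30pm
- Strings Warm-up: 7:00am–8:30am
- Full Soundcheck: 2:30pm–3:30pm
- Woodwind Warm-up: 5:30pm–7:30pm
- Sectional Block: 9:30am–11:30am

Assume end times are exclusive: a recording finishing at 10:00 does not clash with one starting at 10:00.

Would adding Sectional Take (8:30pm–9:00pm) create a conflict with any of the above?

No — it doesn't clash with anything

Strings Warm-up: ends 8:30am at or before Sectional Take starts 8:30pm → clear.
Sectional Block: ends 11:30am at or before Sectional Take starts 8:30pm → clear.
Brass Warm-up: ends 2:00pm at or before Sectional Take starts 8:30pm → clear.
Tech Mixing: ends 2:30pm at or before Sectional Take starts 8:30pm → clear.
Sectional Session: ends 3:30pm at or before Sectional Take starts 8:30pm → clear.
Full Soundcheck: ends 3:30pm at or before Sectional Take starts 8:30pm → clear.
Woodwind Warm-up: ends 7:30pm at or before Sectional Take starts 8:30pm → clear.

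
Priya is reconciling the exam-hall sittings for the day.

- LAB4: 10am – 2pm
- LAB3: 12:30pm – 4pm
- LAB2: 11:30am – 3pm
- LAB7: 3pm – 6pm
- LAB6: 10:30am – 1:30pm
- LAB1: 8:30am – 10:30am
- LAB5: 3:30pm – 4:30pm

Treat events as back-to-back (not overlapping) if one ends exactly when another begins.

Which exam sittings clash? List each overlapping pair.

Sorted by start: LAB1, LAB4, LAB6, LAB2, LAB3, LAB7, LAB5.
LAB4 starts before LAB1 ends → LAB1 and LAB4 overlap.
LAB6 starts exactly when LAB1 ends (back-to-back, no overlap), so LAB1 has no further overlaps.
LAB6 starts before LAB4 ends → LAB4 and LAB6 overlap.
LAB2 starts before LAB4 ends → LAB4 and LAB2 overlap.
LAB3 starts before LAB4 ends → LAB4 and LAB3 overlap.
LAB7 starts after LAB4 ends, so LAB4 has no further overlaps.
LAB2 starts before LAB6 ends → LAB6 and LAB2 overlap.
LAB3 starts before LAB6 ends → LAB6 and LAB3 overlap.
LAB7 starts after LAB6 ends, so LAB6 has no further overlaps.
LAB3 starts before LAB2 ends → LAB2 and LAB3 overlap.
LAB7 starts exactly when LAB2 ends (back-to-back, no overlap), so LAB2 has no further overlaps.
LAB7 starts before LAB3 ends → LAB3 and LAB7 overlap.
LAB5 starts before LAB3 ends → LAB3 and LAB5 overlap.
LAB5 starts before LAB7 ends → LAB7 and LAB5 overlap.

LAB1 & LAB4, LAB2 & LAB3, LAB2 & LAB4, LAB2 & LAB6, LAB3 & LAB4, LAB3 & LAB5, LAB3 & LAB6, LAB3 & LAB7, LAB4 & LAB6, LAB5 & LAB7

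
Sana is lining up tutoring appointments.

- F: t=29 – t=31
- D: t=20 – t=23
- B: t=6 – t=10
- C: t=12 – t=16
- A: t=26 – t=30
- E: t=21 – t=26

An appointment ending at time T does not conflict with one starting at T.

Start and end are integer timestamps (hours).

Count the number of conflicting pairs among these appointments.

Sorted by start: B, C, D, E, A, F.
C starts after B ends; B is clear from here.
D starts after C ends; C is clear from here.
E starts before D ends → D and E overlap.
A starts after D ends; D is clear from here.
A starts exactly when E ends (back-to-back, no overlap); E is clear from here.
F starts before A ends → A and F overlap.
Overlapping pairs: A & F, D & E — 2 in total.

2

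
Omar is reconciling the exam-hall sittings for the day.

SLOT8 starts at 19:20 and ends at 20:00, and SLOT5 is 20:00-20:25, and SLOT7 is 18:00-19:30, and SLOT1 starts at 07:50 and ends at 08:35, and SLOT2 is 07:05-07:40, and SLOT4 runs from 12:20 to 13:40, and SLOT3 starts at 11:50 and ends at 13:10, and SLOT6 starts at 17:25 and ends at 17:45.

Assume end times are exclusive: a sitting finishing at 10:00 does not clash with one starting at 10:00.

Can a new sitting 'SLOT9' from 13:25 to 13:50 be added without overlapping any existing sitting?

No — it overlaps SLOT4

SLOT2: ends 07:40 at or before SLOT9 starts 13:25 → clear.
SLOT1: ends 08:35 at or before SLOT9 starts 13:25 → clear.
SLOT3: ends 13:10 at or before SLOT9 starts 13:25 → clear.
SLOT4: starts 12:20 before SLOT9 ends 13:50, and ends 13:40 after SLOT9 starts 13:25 → overlap.
SLOT6: starts 17:25 at or after SLOT9 ends 13:50 → clear.
SLOT7: starts 18:00 at or after SLOT9 ends 13:50 → clear.
SLOT8: starts 19:20 at or after SLOT9 ends 13:50 → clear.
SLOT5: starts 20:00 at or after SLOT9 ends 13:50 → clear.
SLOT9 overlaps SLOT4.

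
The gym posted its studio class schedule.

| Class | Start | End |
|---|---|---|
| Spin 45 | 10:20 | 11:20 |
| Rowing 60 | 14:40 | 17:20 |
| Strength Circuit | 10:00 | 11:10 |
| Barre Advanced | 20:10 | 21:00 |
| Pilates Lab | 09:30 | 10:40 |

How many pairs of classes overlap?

3

Two intervals overlap when each starts before the other ends.
Sorted by start: Pilates Lab, Strength Circuit, Spin 45, Rowing 60, Barre Advanced.
Strength Circuit starts before Pilates Lab ends → Pilates Lab and Strength Circuit overlap.
Spin 45 starts before Pilates Lab ends → Pilates Lab and Spin 45 overlap.
Rowing 60 starts after Pilates Lab ends, so Pilates Lab has no further overlaps.
Spin 45 starts before Strength Circuit ends → Strength Circuit and Spin 45 overlap.
Rowing 60 starts after Strength Circuit ends, so Strength Circuit has no further overlaps.
Rowing 60 starts after Spin 45 ends, so Spin 45 has no further overlaps.
Barre Advanced starts after Rowing 60 ends.
Overlapping pairs: Pilates Lab & Spin 45, Pilates Lab & Strength Circuit, Spin 45 & Strength Circuit — 3 in total.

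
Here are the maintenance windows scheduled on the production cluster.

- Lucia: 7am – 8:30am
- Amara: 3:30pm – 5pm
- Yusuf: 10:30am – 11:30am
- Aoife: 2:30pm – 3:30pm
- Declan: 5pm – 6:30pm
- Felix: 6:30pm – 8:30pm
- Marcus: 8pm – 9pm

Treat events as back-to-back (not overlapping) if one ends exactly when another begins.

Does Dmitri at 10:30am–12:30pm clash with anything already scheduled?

Yes — it overlaps Yusuf

Lucia: ends 8:30am at or before Dmitri starts 10:30am → clear.
Yusuf: starts 10:30am before Dmitri ends 12:30pm, and ends 11:30am after Dmitri starts 10:30am → overlap.
Aoife: starts 2:30pm at or after Dmitri ends 12:30pm → clear.
Amara: starts 3:30pm at or after Dmitri ends 12:30pm → clear.
Declan: starts 5pm at or after Dmitri ends 12:30pm → clear.
Felix: starts 6:30pm at or after Dmitri ends 12:30pm → clear.
Marcus: starts 8pm at or after Dmitri ends 12:30pm → clear.
Dmitri overlaps Yusuf.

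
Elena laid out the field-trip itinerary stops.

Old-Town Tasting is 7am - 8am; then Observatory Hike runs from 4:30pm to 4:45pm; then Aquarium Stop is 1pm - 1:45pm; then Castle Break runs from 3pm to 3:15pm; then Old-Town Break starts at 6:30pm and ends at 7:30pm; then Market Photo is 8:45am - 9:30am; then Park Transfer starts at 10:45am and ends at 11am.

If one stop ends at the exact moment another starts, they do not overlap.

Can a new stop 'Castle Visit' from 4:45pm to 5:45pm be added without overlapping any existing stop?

Old-Town Tasting: ends 8am at or before Castle Visit starts 4:45pm → clear.
Market Photo: ends 9:30am at or before Castle Visit starts 4:45pm → clear.
Park Transfer: ends 11am at or before Castle Visit starts 4:45pm → clear.
Aquarium Stop: ends 1:45pm at or before Castle Visit starts 4:45pm → clear.
Castle Break: ends 3:15pm at or before Castle Visit starts 4:45pm → clear.
Observatory Hike: ends 4:45pm at or before Castle Visit starts 4:45pm → clear.
Old-Town Break: starts 6:30pm at or after Castle Visit ends 5:45pm → clear.

Yes — the slot is free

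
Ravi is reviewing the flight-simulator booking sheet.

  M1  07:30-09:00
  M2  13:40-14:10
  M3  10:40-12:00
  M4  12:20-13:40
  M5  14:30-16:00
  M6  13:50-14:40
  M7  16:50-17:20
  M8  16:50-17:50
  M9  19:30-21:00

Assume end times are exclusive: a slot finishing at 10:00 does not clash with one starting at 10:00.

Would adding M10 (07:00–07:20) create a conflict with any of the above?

M1: starts 07:30 at or after M10 ends 07:20 → clear.
M3: starts 10:40 at or after M10 ends 07:20 → clear.
M4: starts 12:20 at or after M10 ends 07:20 → clear.
M2: starts 13:40 at or after M10 ends 07:20 → clear.
M6: starts 13:50 at or after M10 ends 07:20 → clear.
M5: starts 14:30 at or after M10 ends 07:20 → clear.
M7: starts 16:50 at or after M10 ends 07:20 → clear.
M8: starts 16:50 at or after M10 ends 07:20 → clear.
M9: starts 19:30 at or after M10 ends 07:20 → clear.

No — it doesn't clash with anything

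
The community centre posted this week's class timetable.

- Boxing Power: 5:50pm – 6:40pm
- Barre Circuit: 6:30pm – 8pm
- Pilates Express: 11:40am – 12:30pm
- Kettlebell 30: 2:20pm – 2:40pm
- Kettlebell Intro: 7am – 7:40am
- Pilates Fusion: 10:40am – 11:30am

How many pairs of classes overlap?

Sorted by start: Kettlebell Intro, Pilates Fusion, Pilates Express, Kettlebell 30, Boxing Power, Barre Circuit.
Pilates Fusion starts after Kettlebell Intro ends, so Kettlebell Intro has no further overlaps.
Pilates Express starts after Pilates Fusion ends, so Pilates Fusion has no further overlaps.
Kettlebell 30 starts after Pilates Express ends, so Pilates Express has no further overlaps.
Boxing Power starts after Kettlebell 30 ends, so Kettlebell 30 has no further overlaps.
Barre Circuit starts before Boxing Power ends → Boxing Power and Barre Circuit overlap.
Overlapping pairs: Barre Circuit & Boxing Power — 1 in total.

1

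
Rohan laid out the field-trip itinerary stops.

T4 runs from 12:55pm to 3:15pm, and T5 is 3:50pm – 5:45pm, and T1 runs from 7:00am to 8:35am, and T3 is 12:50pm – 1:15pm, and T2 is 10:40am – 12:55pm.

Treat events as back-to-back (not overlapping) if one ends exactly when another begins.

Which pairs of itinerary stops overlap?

Sorted by start: T1, T2, T3, T4, T5.
T2 starts after T1 ends; T1 is clear from here.
T3 starts before T2 ends → T2 and T3 overlap.
T4 starts exactly when T2 ends (back-to-back, no overlap); T2 is clear from here.
T4 starts before T3 ends → T3 and T4 overlap.
T5 starts after T3 ends.
T5 starts after T4 ends.

T2 & T3, T3 & T4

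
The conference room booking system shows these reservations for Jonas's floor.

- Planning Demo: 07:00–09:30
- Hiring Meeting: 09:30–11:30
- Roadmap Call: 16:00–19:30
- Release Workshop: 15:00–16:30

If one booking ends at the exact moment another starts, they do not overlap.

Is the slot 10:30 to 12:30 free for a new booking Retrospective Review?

No — it overlaps Hiring Meeting

Planning Demo: ends 09:30 at or before Retrospective Review starts 10:30 → clear.
Hiring Meeting: starts 09:30 before Retrospective Review ends 12:30, and ends 11:30 after Retrospective Review starts 10:30 → overlap.
Release Workshop: starts 15:00 at or after Retrospective Review ends 12:30 → clear.
Roadmap Call: starts 16:00 at or after Retrospective Review ends 12:30 → clear.
Retrospective Review overlaps Hiring Meeting.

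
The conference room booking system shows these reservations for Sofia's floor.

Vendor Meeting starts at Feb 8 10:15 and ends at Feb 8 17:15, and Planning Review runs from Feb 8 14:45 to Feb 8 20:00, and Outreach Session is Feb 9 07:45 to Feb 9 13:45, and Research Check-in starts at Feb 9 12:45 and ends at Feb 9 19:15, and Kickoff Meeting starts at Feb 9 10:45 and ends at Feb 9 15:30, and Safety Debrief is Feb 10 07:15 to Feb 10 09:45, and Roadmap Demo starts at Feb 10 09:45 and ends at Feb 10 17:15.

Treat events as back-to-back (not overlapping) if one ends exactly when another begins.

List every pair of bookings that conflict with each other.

Two intervals overlap when each starts before the other ends.
Sorted by start: Vendor Meeting, Planning Review, Outreach Session, Kickoff Meeting, Research Check-in, Safety Debrief, Roadmap Demo.
Planning Review starts before Vendor Meeting ends → Vendor Meeting and Planning Review overlap.
Outreach Session starts after Vendor Meeting ends — done with Vendor Meeting.
Outreach Session starts after Planning Review ends — done with Planning Review.
Kickoff Meeting starts before Outreach Session ends → Outreach Session and Kickoff Meeting overlap.
Research Check-in starts before Outreach Session ends → Outreach Session and Research Check-in overlap.
Safety Debrief starts after Outreach Session ends — done with Outreach Session.
Research Check-in starts before Kickoff Meeting ends → Kickoff Meeting and Research Check-in overlap.
Safety Debrief starts after Kickoff Meeting ends — done with Kickoff Meeting.
Safety Debrief starts after Research Check-in ends — done with Research Check-in.
Roadmap Demo starts exactly when Safety Debrief ends (back-to-back, no overlap).

Kickoff Meeting & Outreach Session, Kickoff Meeting & Research Check-in, Outreach Session & Research Check-in, Planning Review & Vendor Meeting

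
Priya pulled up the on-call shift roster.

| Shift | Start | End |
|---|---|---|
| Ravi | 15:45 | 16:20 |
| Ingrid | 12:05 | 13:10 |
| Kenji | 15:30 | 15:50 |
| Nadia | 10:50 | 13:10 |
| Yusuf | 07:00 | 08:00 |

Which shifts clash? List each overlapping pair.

Two intervals overlap when each starts before the other ends.
Sorted by start: Yusuf, Nadia, Ingrid, Kenji, Ravi.
Nadia starts after Yusuf ends — done with Yusuf.
Ingrid starts before Nadia ends → Nadia and Ingrid overlap.
Kenji starts after Nadia ends — done with Nadia.
Kenji starts after Ingrid ends — done with Ingrid.
Ravi starts before Kenji ends → Kenji and Ravi overlap.

Ingrid & Nadia, Kenji & Ravi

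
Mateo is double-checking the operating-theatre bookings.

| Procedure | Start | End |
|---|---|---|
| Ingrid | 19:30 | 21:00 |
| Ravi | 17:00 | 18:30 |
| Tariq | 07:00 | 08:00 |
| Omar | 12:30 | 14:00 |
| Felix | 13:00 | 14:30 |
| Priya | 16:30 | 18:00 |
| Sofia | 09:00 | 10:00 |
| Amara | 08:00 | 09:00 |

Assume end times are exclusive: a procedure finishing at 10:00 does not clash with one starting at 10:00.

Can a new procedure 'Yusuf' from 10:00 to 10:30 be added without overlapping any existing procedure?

Yes — the slot is free

Tariq: ends 08:00 at or before Yusuf starts 10:00 → clear.
Amara: ends 09:00 at or before Yusuf starts 10:00 → clear.
Sofia: ends 10:00 at or before Yusuf starts 10:00 → clear.
Omar: starts 12:30 at or after Yusuf ends 10:30 → clear.
Felix: starts 13:00 at or after Yusuf ends 10:30 → clear.
Priya: starts 16:30 at or after Yusuf ends 10:30 → clear.
Ravi: starts 17:00 at or after Yusuf ends 10:30 → clear.
Ingrid: starts 19:30 at or after Yusuf ends 10:30 → clear.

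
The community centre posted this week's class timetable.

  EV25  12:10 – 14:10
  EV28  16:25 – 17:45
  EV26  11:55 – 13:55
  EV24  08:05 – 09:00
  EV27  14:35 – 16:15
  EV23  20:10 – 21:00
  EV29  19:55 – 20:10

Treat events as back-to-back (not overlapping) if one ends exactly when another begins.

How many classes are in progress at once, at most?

2

Sweep the timeline, counting +1 at each start and −1 at each end (ends before starts at a tie):
08:05 start EV24 → 1
09:00 end EV24 → 0
11:55 start EV26 → 1
12:10 start EV25 → 2
13:55 end EV26 → 1
14:10 end EV25 → 0
14:35 start EV27 → 1
16:15 end EV27 → 0
16:25 start EV28 → 1
17:45 end EV28 → 0
19:55 start EV29 → 1
20:10 end EV29 → 0
20:10 start EV23 → 1
21:00 end EV23 → 0
Peak is 2, at 12:10 (EV25, EV26).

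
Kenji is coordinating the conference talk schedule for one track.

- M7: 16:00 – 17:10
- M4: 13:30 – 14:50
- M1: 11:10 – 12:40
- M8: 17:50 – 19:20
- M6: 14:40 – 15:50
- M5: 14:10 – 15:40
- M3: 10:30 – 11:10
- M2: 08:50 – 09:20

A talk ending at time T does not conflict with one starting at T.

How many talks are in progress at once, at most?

Sweep the timeline, counting +1 at each start and −1 at each end (ends before starts at a tie):
08:50 start M2 → 1
09:20 end M2 → 0
10:30 start M3 → 1
11:10 end M3 → 0
11:10 start M1 → 1
12:40 end M1 → 0
13:30 start M4 → 1
14:10 start M5 → 2
14:40 start M6 → 3
14:50 end M4 → 2
15:40 end M5 → 1
15:50 end M6 → 0
16:00 start M7 → 1
17:10 end M7 → 0
17:50 start M8 → 1
19:20 end M8 → 0
Peak is 3, at 14:40 (M4, M5, M6).

3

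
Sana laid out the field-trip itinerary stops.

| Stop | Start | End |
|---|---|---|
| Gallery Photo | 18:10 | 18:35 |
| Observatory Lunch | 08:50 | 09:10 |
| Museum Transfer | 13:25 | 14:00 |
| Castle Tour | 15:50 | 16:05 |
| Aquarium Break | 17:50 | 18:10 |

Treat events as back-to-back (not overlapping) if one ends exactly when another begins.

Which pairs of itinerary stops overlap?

Sorted by start: Observatory Lunch, Museum Transfer, Castle Tour, Aquarium Break, Gallery Photo.
Museum Transfer starts after Observatory Lunch ends; Observatory Lunch is clear from here.
Castle Tour starts after Museum Transfer ends; Museum Transfer is clear from here.
Aquarium Break starts after Castle Tour ends; Castle Tour is clear from here.
Gallery Photo starts exactly when Aquarium Break ends (back-to-back, no overlap).

no conflicts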